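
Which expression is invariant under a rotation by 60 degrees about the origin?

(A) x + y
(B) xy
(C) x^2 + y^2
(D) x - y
C

A rotation by 60 degrees sends (x, y) to (x/2 - sqrt(3)y/2, sqrt(3)x/2 + y/2).
Substitute the transformed coordinates into each option and compare with the original:
(A) x + y  ->  (x/2 - sqrt(3)y/2) + (sqrt(3)x/2 + y/2) = x/2 + sqrt(3)x/2 - sqrt(3)y/2 + y/2   [differs from x + y: not invariant]
(B) xy  ->  (x/2 - sqrt(3)y/2)(sqrt(3)x/2 + y/2) = sqrt(3)x^2/4 - xy/2 - sqrt(3)y^2/4   [differs from xy: not invariant]
(C) x^2 + y^2  ->  (x/2 - sqrt(3)y/2)^2 + (sqrt(3)x/2 + y/2)^2 = x^2 + y^2   [equals x^2 + y^2: invariant]
(D) x - y  ->  (x/2 - sqrt(3)y/2) - (sqrt(3)x/2 + y/2) = -sqrt(3)x/2 + x/2 - sqrt(3)y/2 - y/2   [differs from x - y: not invariant]

Only option (C), x^2 + y^2, is unchanged by the transformation.
Geometrically, x^2 + y^2 is the squared distance from the origin, which every rotation about the origin preserves.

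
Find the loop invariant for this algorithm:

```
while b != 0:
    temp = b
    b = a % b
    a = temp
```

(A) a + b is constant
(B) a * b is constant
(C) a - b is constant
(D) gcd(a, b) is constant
D

A loop invariant must hold before the first iteration and be re-established by every execution of the body.

(D) gcd(a, b) is constant: One iteration replaces (a, b) by (b, a mod b). Since a mod b = a - q*b for an integer q, any common divisor of a and b divides b and a mod b, and conversely; hence gcd(b, a mod b) = gcd(a, b). For instance (34, 4) -> (4, 2) keeps gcd = 2. At exit b = 0 and a = gcd of the original inputs.

The other options fail:
(A) a + b is constant: e.g. (a, b) = (34, 4) -> (4, 2): the sum goes from 38 to 6.
(B) a * b is constant: e.g. (a, b) = (34, 4) -> (4, 2): the product goes from 136 to 8.
(C) a - b is constant: e.g. (a, b) = (34, 4) -> (4, 2): the difference goes from 30 to 2.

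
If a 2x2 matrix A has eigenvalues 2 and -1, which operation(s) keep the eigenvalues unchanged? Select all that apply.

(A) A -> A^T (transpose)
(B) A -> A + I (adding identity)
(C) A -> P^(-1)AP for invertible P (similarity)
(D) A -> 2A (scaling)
A and C

Eigenvalues are preserved by:
1. Similarity transformations: A -> P^(-1)AP (same characteristic polynomial)
2. Transpose: A^T has the same eigenvalues as A

Eigenvalues are NOT preserved by:
- Adding identity: eigenvalues become 2+1, -1+1
- Scaling: eigenvalues become 4, -2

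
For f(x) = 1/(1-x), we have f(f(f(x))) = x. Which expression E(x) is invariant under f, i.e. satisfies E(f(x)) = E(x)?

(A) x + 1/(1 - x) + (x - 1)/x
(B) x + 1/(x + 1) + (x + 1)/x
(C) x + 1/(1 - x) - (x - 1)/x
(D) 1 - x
A

Replace x by f(x) = 1/(1 - x) in each option and simplify. As a quick numerical cross-check, also compare E(3) with E(f(3)) = E(-1/2).

(A) x + 1/(1 - x) + (x - 1)/x  ->  (1/(1 - x)) + 1/(1 - (1/(1 - x))) + ((1/(1 - x)) - 1)/(1/(1 - x)), which simplifies back to x + 1/(1 - x) + (x - 1)/x; check: E(3) = 19/6, E(-1/2) = 19/6.   [invariant]
(B) x + 1/(x + 1) + (x + 1)/x  ->  (1/(1 - x)) + 1/((1/(1 - x)) + 1) + ((1/(1 - x)) + 1)/(1/(1 - x)) = (-x^3 + 6x^2 - 11x + 7)/(x^2 - 3x + 2); check: E(3) = 55/12 but E(-1/2) = 1/2.   [not invariant]
(C) x + 1/(1 - x) - (x - 1)/x  ->  (1/(1 - x)) + 1/(1 - (1/(1 - x))) - ((1/(1 - x)) - 1)/(1/(1 - x)) = (x^2(1 - x) - x + (x - 1)^2)/(x(x - 1)); check: E(3) = 11/6 but E(-1/2) = -17/6.   [not invariant]
(D) 1 - x  ->  1 - (1/(1 - x)) = x/(x - 1); check: E(3) = -2 but E(-1/2) = 3/2.   [not invariant]

Only (A) is unchanged. Indeed f(f(x)) = 1/(1 - 1/(1-x)) = (1-x)/(-x) = (x-1)/x, so E(x) = x + f(x) + f(f(x)) is the sum over the whole 3-cycle; applying f just permutes the three terms cyclically (x -> f(x) -> f(f(x)) -> x), leaving the sum unchanged.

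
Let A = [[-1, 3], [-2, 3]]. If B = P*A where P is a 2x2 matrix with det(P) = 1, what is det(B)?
3

By the multiplicative property of determinants, det(B) = det(P*A) = det(P) * det(A) = det(A),
so the determinant is invariant under multiplication by any determinant-1 matrix; we just need det(A).

det(A) = (-1)(3) - (3)(-2) = -3 - (-6) = 3

Therefore det(B) = 1 * 3 = 3.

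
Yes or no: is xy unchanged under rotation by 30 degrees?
No

Applying rotation by 30 degrees: x' = x*cos(30 degrees) - y*sin(30 degrees) = sqrt(3)x/2 - y/2, y' = x*sin(30 degrees) + y*cos(30 degrees) = x/2 + sqrt(3)y/2

Substituting into xy:
(sqrt(3)x/2 - y/2)(x/2 + sqrt(3)y/2)
= sqrt(3)x^2/4 + xy/2 - sqrt(3)y^2/4

This differs from the original expression xy, so it is NOT invariant.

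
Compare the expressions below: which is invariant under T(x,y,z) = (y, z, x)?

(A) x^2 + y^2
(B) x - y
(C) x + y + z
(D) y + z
C

Apply T(x,y,z) = (y, z, x) to each option, i.e. replace (x, y, z) by the transformed coordinates.
Substitute the transformed coordinates into each option and compare with the original:
(A) x^2 + y^2  ->  (y)^2 + (z)^2 = y^2 + z^2   [differs from x^2 + y^2: not invariant]
(B) x - y  ->  (y) - (z) = y - z   [differs from x - y: not invariant]
(C) x + y + z  ->  (y) + (z) + (x) = x + y + z   [equals x + y + z: invariant]
(D) y + z  ->  (z) + (x) = x + z   [differs from y + z: not invariant]

Only option (C), x + y + z, is unchanged by the transformation.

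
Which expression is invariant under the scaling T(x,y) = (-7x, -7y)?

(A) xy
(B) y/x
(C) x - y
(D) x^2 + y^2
B

Under the uniform scaling T(x,y) = (-7x, -7y):
Substitute the transformed coordinates into each option and compare with the original:
(A) xy  ->  (-7x)(-7y) = 49xy   [differs from xy: not invariant]
(B) y/x  ->  (-7y)/(-7x) = y/x   [equals y/x: invariant]
(C) x - y  ->  (-7x) - (-7y) = -7x + 7y   [differs from x - y: not invariant]
(D) x^2 + y^2  ->  (-7x)^2 + (-7y)^2 = 49x^2 + 49y^2   [differs from x^2 + y^2: not invariant]

Only option (B), y/x, is unchanged by the transformation.
The common factor -7 cancels in a ratio of coordinates, while sums, products and sums of squares pick up factors of -7 or 49.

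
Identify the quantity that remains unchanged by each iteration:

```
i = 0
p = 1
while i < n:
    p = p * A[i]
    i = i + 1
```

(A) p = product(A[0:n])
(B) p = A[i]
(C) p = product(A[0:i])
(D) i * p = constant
C

A loop invariant must hold before the first iteration and be re-established by every execution of the body.

(C) p = product(A[0:i]): Initially i = 0 and p = 1 = product of the empty slice A[0:0]. If p = product(A[0:i]) holds at the top of an iteration, the body sets p to product(A[0:i]) * A[i] = product(A[0:i+1]) and then i to i+1, so the property is restored. At exit i = n, giving p = product(A[0:n]).

The other options fail:
(A) p = product(A[0:n]): false before the loop (p = 1, not the full product) -- it only becomes true at exit.
(B) p = A[i]: after the first iteration p = A[0] but i = 1; in general p is a product of several elements, not a single one.
(D) i * p = constant: initially i * p = 0, but after one iteration it is 1 * A[0], which is nonzero in general.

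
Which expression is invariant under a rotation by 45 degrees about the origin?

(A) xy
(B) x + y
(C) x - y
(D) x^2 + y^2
D

A rotation by 45 degrees sends (x, y) to (sqrt(2)x/2 - sqrt(2)y/2, sqrt(2)x/2 + sqrt(2)y/2).
Substitute the transformed coordinates into each option and compare with the original:
(A) xy  ->  (sqrt(2)x/2 - sqrt(2)y/2)(sqrt(2)x/2 + sqrt(2)y/2) = x^2/2 - y^2/2   [differs from xy: not invariant]
(B) x + y  ->  (sqrt(2)x/2 - sqrt(2)y/2) + (sqrt(2)x/2 + sqrt(2)y/2) = sqrt(2)x   [differs from x + y: not invariant]
(C) x - y  ->  (sqrt(2)x/2 - sqrt(2)y/2) - (sqrt(2)x/2 + sqrt(2)y/2) = -sqrt(2)y   [differs from x - y: not invariant]
(D) x^2 + y^2  ->  (sqrt(2)x/2 - sqrt(2)y/2)^2 + (sqrt(2)x/2 + sqrt(2)y/2)^2 = x^2 + y^2   [equals x^2 + y^2: invariant]

Only option (D), x^2 + y^2, is unchanged by the transformation.
Geometrically, x^2 + y^2 is the squared distance from the origin, which every rotation about the origin preserves.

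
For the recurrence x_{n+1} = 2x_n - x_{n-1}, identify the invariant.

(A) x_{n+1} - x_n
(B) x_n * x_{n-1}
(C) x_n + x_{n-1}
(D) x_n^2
A

For the recurrence x_{n+1} = 2x_n - x_{n-1}:

If x_{n+1} = 2x_n - x_{n-1}, then:
x_{n+1} - x_n = x_n - x_{n-1}
The first difference is constant throughout the sequence.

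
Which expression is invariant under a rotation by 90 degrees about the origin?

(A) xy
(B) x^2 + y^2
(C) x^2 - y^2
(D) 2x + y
B

A rotation by 90 degrees sends (x, y) to (-y, x).
Substitute the transformed coordinates into each option and compare with the original:
(A) xy  ->  (-y)(x) = -xy   [differs from xy: not invariant]
(B) x^2 + y^2  ->  (-y)^2 + (x)^2 = x^2 + y^2   [equals x^2 + y^2: invariant]
(C) x^2 - y^2  ->  (-y)^2 - (x)^2 = -x^2 + y^2   [differs from x^2 - y^2: not invariant]
(D) 2x + y  ->  2(-y) + (x) = x - 2y   [differs from 2x + y: not invariant]

Only option (B), x^2 + y^2, is unchanged by the transformation.
Geometrically, x^2 + y^2 is the squared distance from the origin, which every rotation about the origin preserves.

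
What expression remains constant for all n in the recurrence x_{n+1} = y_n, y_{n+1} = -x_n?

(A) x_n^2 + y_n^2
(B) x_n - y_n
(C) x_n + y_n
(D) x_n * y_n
A

For the recurrence x_{n+1} = y_n, y_{n+1} = -x_n:

x_{n+1}^2 + y_{n+1}^2 = y_n^2 + (-x_n)^2 = x_n^2 + y_n^2
The sum of squares is conserved (like energy in a harmonic oscillator).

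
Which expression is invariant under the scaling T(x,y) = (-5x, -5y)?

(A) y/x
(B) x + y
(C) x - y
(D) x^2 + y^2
A

Under the uniform scaling T(x,y) = (-5x, -5y):
Substitute the transformed coordinates into each option and compare with the original:
(A) y/x  ->  (-5y)/(-5x) = y/x   [equals y/x: invariant]
(B) x + y  ->  (-5x) + (-5y) = -5x - 5y   [differs from x + y: not invariant]
(C) x - y  ->  (-5x) - (-5y) = -5x + 5y   [differs from x - y: not invariant]
(D) x^2 + y^2  ->  (-5x)^2 + (-5y)^2 = 25x^2 + 25y^2   [differs from x^2 + y^2: not invariant]

Only option (A), y/x, is unchanged by the transformation.
The common factor -5 cancels in a ratio of coordinates, while sums, products and sums of squares pick up factors of -5 or 25.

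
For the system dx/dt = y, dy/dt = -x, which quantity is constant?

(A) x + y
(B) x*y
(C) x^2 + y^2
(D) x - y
C

A first integral I satisfies dI/dt = 0 along every solution. Differentiate each option and use the equation of motion:
(A) d/dt[x + y] = y + (-x) = y - x, not identically 0
(B) d/dt[x*y] = (dx/dt)y + x(dy/dt) = y^2 - x^2, not identically 0
(C) d/dt[x^2 + y^2] = 2x*dx/dt + 2y*dy/dt = 2x*y + 2y*(-x) = 0
(D) d/dt[x - y] = y - (-x) = x + y, not identically 0

Only (C) has zero time-derivative. So x^2 + y^2 (the squared radius; trajectories are circles) is the conserved quantity.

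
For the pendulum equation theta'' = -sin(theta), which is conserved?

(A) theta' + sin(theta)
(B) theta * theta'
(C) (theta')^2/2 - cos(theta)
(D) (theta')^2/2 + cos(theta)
C

A first integral I satisfies dI/dt = 0 along every solution. Differentiate each option and use the equation of motion:
(A) d/dt[theta' + sin(theta)] = theta'' + cos(theta) theta' = -sin(theta) + theta' cos(theta), not identically 0
(B) d/dt[theta * theta'] = (theta')^2 + theta theta'' = (theta')^2 - theta sin(theta), not identically 0
(C) d/dt[(theta')^2/2 - cos(theta)] = theta' theta'' + sin(theta) theta' = theta'(-sin(theta)) + theta' sin(theta) = 0
(D) d/dt[(theta')^2/2 + cos(theta)] = theta' theta'' - sin(theta) theta' = -2 theta' sin(theta), not identically 0

Only (C) has zero time-derivative. This is the total energy: kinetic (theta')^2/2 plus potential -cos(theta).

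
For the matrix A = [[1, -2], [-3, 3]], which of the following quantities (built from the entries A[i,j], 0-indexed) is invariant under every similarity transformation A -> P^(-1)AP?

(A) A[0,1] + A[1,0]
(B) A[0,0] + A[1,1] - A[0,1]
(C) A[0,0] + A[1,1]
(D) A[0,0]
C

A[0,0] + A[1,1] is the trace of A. By the cyclic property of the trace, tr(P^(-1)AP) = tr(APP^(-1)) = tr(A), so it is the same for every matrix similar to A.

The other combinations are not similarity invariants. For example, take P = [[1, -1], [0, 1]] (det P = 1), so P^(-1) = [[1, 1], [0, 1]] and
B = P^(-1)AP = [[-2, 3], [-3, 6]].
Evaluating each option on A and on B:
(A) A[0,1] + A[1,0]: -5 for A, 0 for B -> changes
(B) A[0,0] + A[1,1] - A[0,1]: 6 for A, 1 for B -> changes
(C) A[0,0] + A[1,1]: 4 for A, 4 for B -> unchanged
(D) A[0,0]: 1 for A, -2 for B -> changes

Only (C) A[0,0] + A[1,1] = 4 survives (and it does so for every P, not just this one), so it is the invariant.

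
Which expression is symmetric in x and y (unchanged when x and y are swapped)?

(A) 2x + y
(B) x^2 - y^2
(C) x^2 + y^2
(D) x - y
C

A symmetric expression is unchanged when the variables are permuted; here the transformation to test is the swap (x, y) -> (y, x).
Substitute the transformed coordinates into each option and compare with the original:
(A) 2x + y  ->  2(y) + (x) = x + 2y   [differs from 2x + y: not invariant]
(B) x^2 - y^2  ->  (y)^2 - (x)^2 = -x^2 + y^2   [differs from x^2 - y^2: not invariant]
(C) x^2 + y^2  ->  (y)^2 + (x)^2 = x^2 + y^2   [equals x^2 + y^2: invariant]
(D) x - y  ->  (y) - (x) = -x + y   [differs from x - y: not invariant]

Only option (C), x^2 + y^2, is unchanged by the transformation.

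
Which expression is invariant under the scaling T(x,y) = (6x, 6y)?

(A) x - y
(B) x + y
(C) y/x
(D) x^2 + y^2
C

Under the uniform scaling T(x,y) = (6x, 6y):
Substitute the transformed coordinates into each option and compare with the original:
(A) x - y  ->  (6x) - (6y) = 6x - 6y   [differs from x - y: not invariant]
(B) x + y  ->  (6x) + (6y) = 6x + 6y   [differs from x + y: not invariant]
(C) y/x  ->  (6y)/(6x) = y/x   [equals y/x: invariant]
(D) x^2 + y^2  ->  (6x)^2 + (6y)^2 = 36x^2 + 36y^2   [differs from x^2 + y^2: not invariant]

Only option (C), y/x, is unchanged by the transformation.
The common factor 6 cancels in a ratio of coordinates, while sums, products and sums of squares pick up factors of 6 or 36.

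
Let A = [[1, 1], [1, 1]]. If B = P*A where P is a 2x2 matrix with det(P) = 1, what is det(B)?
0

By the multiplicative property of determinants, det(B) = det(P*A) = det(P) * det(A) = det(A),
so the determinant is invariant under multiplication by any determinant-1 matrix; we just need det(A).

det(A) = (1)(1) - (1)(1) = 1 - 1 = 0

Therefore det(B) = 1 * 0 = 0.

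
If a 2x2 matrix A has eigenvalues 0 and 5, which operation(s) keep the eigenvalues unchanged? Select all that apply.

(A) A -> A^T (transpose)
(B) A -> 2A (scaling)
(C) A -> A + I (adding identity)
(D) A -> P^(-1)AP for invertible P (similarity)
A and D

Eigenvalues are preserved by:
1. Similarity transformations: A -> P^(-1)AP (same characteristic polynomial)
2. Transpose: A^T has the same eigenvalues as A

Eigenvalues are NOT preserved by:
- Adding identity: eigenvalues become 0+1, 5+1
- Scaling: eigenvalues become 0, 10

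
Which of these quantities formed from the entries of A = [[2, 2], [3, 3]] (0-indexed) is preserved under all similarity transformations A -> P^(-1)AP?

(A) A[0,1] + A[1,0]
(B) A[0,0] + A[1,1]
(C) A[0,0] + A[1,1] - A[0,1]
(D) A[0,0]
B

A[0,0] + A[1,1] is the trace of A. By the cyclic property of the trace, tr(P^(-1)AP) = tr(APP^(-1)) = tr(A), so it is the same for every matrix similar to A.

The other combinations are not similarity invariants. For example, take P = [[2, 1], [1, 1]] (det P = 1), so P^(-1) = [[1, -1], [-1, 2]] and
B = P^(-1)AP = [[-3, -2], [12, 8]].
Evaluating each option on A and on B:
(A) A[0,1] + A[1,0]: 5 for A, 10 for B -> changes
(B) A[0,0] + A[1,1]: 5 for A, 5 for B -> unchanged
(C) A[0,0] + A[1,1] - A[0,1]: 3 for A, 7 for B -> changes
(D) A[0,0]: 2 for A, -3 for B -> changes

Only (B) A[0,0] + A[1,1] = 5 survives (and it does so for every P, not just this one), so it is the invariant.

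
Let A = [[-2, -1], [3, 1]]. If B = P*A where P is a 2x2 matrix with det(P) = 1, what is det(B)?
1

By the multiplicative property of determinants, det(B) = det(P*A) = det(P) * det(A) = det(A),
so the determinant is invariant under multiplication by any determinant-1 matrix; we just need det(A).

det(A) = (-2)(1) - (-1)(3) = -2 - (-3) = 1

Therefore det(B) = 1 * 1 = 1.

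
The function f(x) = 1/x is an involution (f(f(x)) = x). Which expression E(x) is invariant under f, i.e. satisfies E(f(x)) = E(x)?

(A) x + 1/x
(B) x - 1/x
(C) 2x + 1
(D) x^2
A

Replace x by f(x) = 1/x in each option and simplify. As a quick numerical cross-check, also compare E(3) with E(f(3)) = E(1/3).

(A) x + 1/x  ->  (1/x) + 1/(1/x), which simplifies back to x + 1/x; check: E(3) = 10/3, E(1/3) = 10/3.   [invariant]
(B) x - 1/x  ->  (1/x) - 1/(1/x) = -x + 1/x; check: E(3) = 8/3 but E(1/3) = -8/3.   [not invariant]
(C) 2x + 1  ->  2(1/x) + 1 = (x + 2)/x; check: E(3) = 7 but E(1/3) = 5/3.   [not invariant]
(D) x^2  ->  (1/x)^2 = x^(-2); check: E(3) = 9 but E(1/3) = 1/9.   [not invariant]

Only (A) is unchanged. E is symmetric under swapping x with f(x) = 1/x, which is exactly what an involution does.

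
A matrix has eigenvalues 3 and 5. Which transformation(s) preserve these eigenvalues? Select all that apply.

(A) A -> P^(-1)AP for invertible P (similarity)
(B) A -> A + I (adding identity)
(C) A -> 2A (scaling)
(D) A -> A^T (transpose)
A and D

Eigenvalues are preserved by:
1. Similarity transformations: A -> P^(-1)AP (same characteristic polynomial)
2. Transpose: A^T has the same eigenvalues as A

Eigenvalues are NOT preserved by:
- Adding identity: eigenvalues become 3+1, 5+1
- Scaling: eigenvalues become 6, 10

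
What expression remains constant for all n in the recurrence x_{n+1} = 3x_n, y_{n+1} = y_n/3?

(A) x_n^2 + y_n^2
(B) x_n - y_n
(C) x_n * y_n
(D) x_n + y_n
C

For the recurrence x_{n+1} = 3x_n, y_{n+1} = y_n/3:

x_{n+1} * y_{n+1} = (3x_n) * (y_n/3) = x_n * y_n
The product is conserved.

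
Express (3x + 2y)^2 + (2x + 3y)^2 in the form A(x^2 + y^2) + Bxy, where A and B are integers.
13(x^2 + y^2) + 24xy

Expanding: (3x + 2y)^2 = 9x^2 + 12xy + 4y^2
(2x + 3y)^2 = 4x^2 + 12xy + 9y^2
Sum = (9+4)(x^2+y^2) + 24xy = 13(x^2 + y^2) + 24xy
This is symmetric in x and y.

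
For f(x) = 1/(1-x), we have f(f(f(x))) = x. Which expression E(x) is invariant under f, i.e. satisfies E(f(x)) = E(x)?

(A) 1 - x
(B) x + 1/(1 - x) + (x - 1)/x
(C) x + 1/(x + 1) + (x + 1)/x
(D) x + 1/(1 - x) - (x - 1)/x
B

Replace x by f(x) = 1/(1 - x) in each option and simplify. As a quick numerical cross-check, also compare E(4) with E(f(4)) = E(-1/3).

(A) 1 - x  ->  1 - (1/(1 - x)) = x/(x - 1); check: E(4) = -3 but E(-1/3) = 4/3.   [not invariant]
(B) x + 1/(1 - x) + (x - 1)/x  ->  (1/(1 - x)) + 1/(1 - (1/(1 - x))) + ((1/(1 - x)) - 1)/(1/(1 - x)), which simplifies back to x + 1/(1 - x) + (x - 1)/x; check: E(4) = 53/12, E(-1/3) = 53/12.   [invariant]
(C) x + 1/(x + 1) + (x + 1)/x  ->  (1/(1 - x)) + 1/((1/(1 - x)) + 1) + ((1/(1 - x)) + 1)/(1/(1 - x)) = (-x^3 + 6x^2 - 11x + 7)/(x^2 - 3x + 2); check: E(4) = 109/20 but E(-1/3) = -5/6.   [not invariant]
(D) x + 1/(1 - x) - (x - 1)/x  ->  (1/(1 - x)) + 1/(1 - (1/(1 - x))) - ((1/(1 - x)) - 1)/(1/(1 - x)) = (x^2(1 - x) - x + (x - 1)^2)/(x(x - 1)); check: E(4) = 35/12 but E(-1/3) = -43/12.   [not invariant]

Only (B) is unchanged. Indeed f(f(x)) = 1/(1 - 1/(1-x)) = (1-x)/(-x) = (x-1)/x, so E(x) = x + f(x) + f(f(x)) is the sum over the whole 3-cycle; applying f just permutes the three terms cyclically (x -> f(x) -> f(f(x)) -> x), leaving the sum unchanged.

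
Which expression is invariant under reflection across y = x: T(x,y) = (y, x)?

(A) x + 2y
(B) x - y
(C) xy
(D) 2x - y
C

The map is reflection across y = x: T(x,y) = (y, x).
Substitute the transformed coordinates into each option and compare with the original:
(A) x + 2y  ->  (y) + 2(x) = 2x + y   [differs from x + 2y: not invariant]
(B) x - y  ->  (y) - (x) = -x + y   [differs from x - y: not invariant]
(C) xy  ->  (y)(x) = xy   [equals xy: invariant]
(D) 2x - y  ->  2(y) - (x) = -x + 2y   [differs from 2x - y: not invariant]

Only option (C), xy, is unchanged by the transformation.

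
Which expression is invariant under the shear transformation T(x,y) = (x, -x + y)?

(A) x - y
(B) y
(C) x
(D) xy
C

Under the shear T(x,y) = (x, -x + y):
Substitute the transformed coordinates into each option and compare with the original:
(A) x - y  ->  (x) - (-x + y) = 2x - y   [differs from x - y: not invariant]
(B) y  ->  (-x + y) = -x + y   [differs from y: not invariant]
(C) x  ->  (x) = x   [equals x: invariant]
(D) xy  ->  (x)(-x + y) = -x^2 + xy   [differs from xy: not invariant]

Only option (C), x, is unchanged by the transformation.
A vertical shear moves points parallel to the y-axis, so the x-coordinate (and any function of x alone) is unchanged.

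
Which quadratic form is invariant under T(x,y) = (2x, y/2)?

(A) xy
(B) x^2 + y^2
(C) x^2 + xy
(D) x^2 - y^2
A

T multiplies x by 2 and divides y by 2.
Substitute the transformed coordinates into each option and compare with the original:
(A) xy  ->  (2x)(y/2) = xy   [equals xy: invariant]
(B) x^2 + y^2  ->  (2x)^2 + (y/2)^2 = 4x^2 + y^2/4   [differs from x^2 + y^2: not invariant]
(C) x^2 + xy  ->  (2x)^2 + (2x)(y/2) = 4x^2 + xy   [differs from x^2 + xy: not invariant]
(D) x^2 - y^2  ->  (2x)^2 - (y/2)^2 = 4x^2 - y^2/4   [differs from x^2 - y^2: not invariant]

Only option (A), xy, is unchanged by the transformation.
The factors 2 and 1/2 cancel only in the pure product xy.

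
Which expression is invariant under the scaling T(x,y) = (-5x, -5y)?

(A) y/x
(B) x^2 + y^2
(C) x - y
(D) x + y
A

Under the uniform scaling T(x,y) = (-5x, -5y):
Substitute the transformed coordinates into each option and compare with the original:
(A) y/x  ->  (-5y)/(-5x) = y/x   [equals y/x: invariant]
(B) x^2 + y^2  ->  (-5x)^2 + (-5y)^2 = 25x^2 + 25y^2   [differs from x^2 + y^2: not invariant]
(C) x - y  ->  (-5x) - (-5y) = -5x + 5y   [differs from x - y: not invariant]
(D) x + y  ->  (-5x) + (-5y) = -5x - 5y   [differs from x + y: not invariant]

Only option (A), y/x, is unchanged by the transformation.
The common factor -5 cancels in a ratio of coordinates, while sums, products and sums of squares pick up factors of -5 or 25.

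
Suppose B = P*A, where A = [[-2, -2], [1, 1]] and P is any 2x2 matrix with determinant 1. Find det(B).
0

By the multiplicative property of determinants, det(B) = det(P*A) = det(P) * det(A) = det(A),
so the determinant is invariant under multiplication by any determinant-1 matrix; we just need det(A).

det(A) = (-2)(1) - (-2)(1) = -2 - (-2) = 0

Therefore det(B) = 1 * 0 = 0.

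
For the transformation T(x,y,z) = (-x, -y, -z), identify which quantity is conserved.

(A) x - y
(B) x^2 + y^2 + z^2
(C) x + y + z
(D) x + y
B

Apply T(x,y,z) = (-x, -y, -z) to each option, i.e. replace (x, y, z) by the transformed coordinates.
Substitute the transformed coordinates into each option and compare with the original:
(A) x - y  ->  (-x) - (-y) = -x + y   [differs from x - y: not invariant]
(B) x^2 + y^2 + z^2  ->  (-x)^2 + (-y)^2 + (-z)^2 = x^2 + y^2 + z^2   [equals x^2 + y^2 + z^2: invariant]
(C) x + y + z  ->  (-x) + (-y) + (-z) = -x - y - z   [differs from x + y + z: not invariant]
(D) x + y  ->  (-x) + (-y) = -x - y   [differs from x + y: not invariant]

Only option (B), x^2 + y^2 + z^2, is unchanged by the transformation.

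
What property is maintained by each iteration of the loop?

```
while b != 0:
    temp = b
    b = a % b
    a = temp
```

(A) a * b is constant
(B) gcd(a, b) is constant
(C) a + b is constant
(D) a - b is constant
B

A loop invariant must hold before the first iteration and be re-established by every execution of the body.

(B) gcd(a, b) is constant: One iteration replaces (a, b) by (b, a mod b). Since a mod b = a - q*b for an integer q, any common divisor of a and b divides b and a mod b, and conversely; hence gcd(b, a mod b) = gcd(a, b). For instance (13, 11) -> (11, 2) keeps gcd = 1. At exit b = 0 and a = gcd of the original inputs.

The other options fail:
(A) a * b is constant: e.g. (a, b) = (13, 11) -> (11, 2): the product goes from 143 to 22.
(C) a + b is constant: e.g. (a, b) = (13, 11) -> (11, 2): the sum goes from 24 to 13.
(D) a - b is constant: e.g. (a, b) = (13, 11) -> (11, 2): the difference goes from 2 to 9.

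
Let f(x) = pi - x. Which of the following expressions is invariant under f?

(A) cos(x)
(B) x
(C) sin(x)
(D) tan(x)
C

For f(x) = pi - x:
sin(pi - x) = sin(x), so sine is invariant under this transformation.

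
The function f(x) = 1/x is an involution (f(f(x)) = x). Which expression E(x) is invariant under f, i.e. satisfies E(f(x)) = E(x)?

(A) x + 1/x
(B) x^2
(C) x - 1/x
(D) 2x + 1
A

Replace x by f(x) = 1/x in each option and simplify. As a quick numerical cross-check, also compare E(4) with E(f(4)) = E(1/4).

(A) x + 1/x  ->  (1/x) + 1/(1/x), which simplifies back to x + 1/x; check: E(4) = 17/4, E(1/4) = 17/4.   [invariant]
(B) x^2  ->  (1/x)^2 = x^(-2); check: E(4) = 16 but E(1/4) = 1/16.   [not invariant]
(C) x - 1/x  ->  (1/x) - 1/(1/x) = -x + 1/x; check: E(4) = 15/4 but E(1/4) = -15/4.   [not invariant]
(D) 2x + 1  ->  2(1/x) + 1 = (x + 2)/x; check: E(4) = 9 but E(1/4) = 3/2.   [not invariant]

Only (A) is unchanged. E is symmetric under swapping x with f(x) = 1/x, which is exactly what an involution does.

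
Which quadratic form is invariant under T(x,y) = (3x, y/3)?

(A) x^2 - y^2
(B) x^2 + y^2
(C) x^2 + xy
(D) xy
D

T multiplies x by 3 and divides y by 3.
Substitute the transformed coordinates into each option and compare with the original:
(A) x^2 - y^2  ->  (3x)^2 - (y/3)^2 = 9x^2 - y^2/9   [differs from x^2 - y^2: not invariant]
(B) x^2 + y^2  ->  (3x)^2 + (y/3)^2 = 9x^2 + y^2/9   [differs from x^2 + y^2: not invariant]
(C) x^2 + xy  ->  (3x)^2 + (3x)(y/3) = 9x^2 + xy   [differs from x^2 + xy: not invariant]
(D) xy  ->  (3x)(y/3) = xy   [equals xy: invariant]

Only option (D), xy, is unchanged by the transformation.
The factors 3 and 1/3 cancel only in the pure product xy.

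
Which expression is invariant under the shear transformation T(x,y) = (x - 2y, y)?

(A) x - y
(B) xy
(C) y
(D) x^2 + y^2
C

Under the shear T(x,y) = (x - 2y, y):
Substitute the transformed coordinates into each option and compare with the original:
(A) x - y  ->  (x - 2y) - (y) = x - 3y   [differs from x - y: not invariant]
(B) xy  ->  (x - 2y)(y) = xy - 2y^2   [differs from xy: not invariant]
(C) y  ->  (y) = y   [equals y: invariant]
(D) x^2 + y^2  ->  (x - 2y)^2 + (y)^2 = x^2 - 4xy + 5y^2   [differs from x^2 + y^2: not invariant]

Only option (C), y, is unchanged by the transformation.
A horizontal shear moves points parallel to the x-axis, so the y-coordinate (and any function of y alone) is unchanged.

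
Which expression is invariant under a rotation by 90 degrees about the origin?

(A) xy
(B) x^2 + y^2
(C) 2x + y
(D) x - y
B

A rotation by 90 degrees sends (x, y) to (-y, x).
Substitute the transformed coordinates into each option and compare with the original:
(A) xy  ->  (-y)(x) = -xy   [differs from xy: not invariant]
(B) x^2 + y^2  ->  (-y)^2 + (x)^2 = x^2 + y^2   [equals x^2 + y^2: invariant]
(C) 2x + y  ->  2(-y) + (x) = x - 2y   [differs from 2x + y: not invariant]
(D) x - y  ->  (-y) - (x) = -x - y   [differs from x - y: not invariant]

Only option (B), x^2 + y^2, is unchanged by the transformation.
Geometrically, x^2 + y^2 is the squared distance from the origin, which every rotation about the origin preserves.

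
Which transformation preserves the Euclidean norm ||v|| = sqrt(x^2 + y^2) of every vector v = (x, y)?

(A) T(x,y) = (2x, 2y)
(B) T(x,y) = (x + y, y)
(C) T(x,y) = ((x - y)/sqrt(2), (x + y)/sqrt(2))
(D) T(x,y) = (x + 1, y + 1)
C

A transformation preserves a norm if ||T(v)|| = ||v|| for every v; a single vector where the norm changes rules an option out.

(A) T(x,y) = (2x, 2y): v = (1, 0) has norm sqrt((1)^2 + (0)^2) = 1, but T(v) = (2, 0) has norm 2 -- not preserved.
(B) T(x,y) = (x + y, y): v = (0, 1) has norm sqrt((0)^2 + (1)^2) = 1, but T(v) = (1, 1) has norm sqrt(2) -- not preserved.
(C) T(x,y) = ((x - y)/sqrt(2), (x + y)/sqrt(2)): preserves the norm -- it is an orthogonal map (a rotation/reflection), and (sqrt(2)(x - y)/2)^2 + (sqrt(2)(x + y)/2)^2 simplifies to x^2 + y^2.
(D) T(x,y) = (x + 1, y + 1): v = (1, 0) has norm sqrt((1)^2 + (0)^2) = 1, but T(v) = (2, 1) has norm sqrt(5) -- not preserved.

Therefore the answer is (C).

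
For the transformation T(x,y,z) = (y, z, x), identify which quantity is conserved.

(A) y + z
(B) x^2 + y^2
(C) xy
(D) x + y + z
D

Apply T(x,y,z) = (y, z, x) to each option, i.e. replace (x, y, z) by the transformed coordinates.
Substitute the transformed coordinates into each option and compare with the original:
(A) y + z  ->  (z) + (x) = x + z   [differs from y + z: not invariant]
(B) x^2 + y^2  ->  (y)^2 + (z)^2 = y^2 + z^2   [differs from x^2 + y^2: not invariant]
(C) xy  ->  (y)(z) = yz   [differs from xy: not invariant]
(D) x + y + z  ->  (y) + (z) + (x) = x + y + z   [equals x + y + z: invariant]

Only option (D), x + y + z, is unchanged by the transformation.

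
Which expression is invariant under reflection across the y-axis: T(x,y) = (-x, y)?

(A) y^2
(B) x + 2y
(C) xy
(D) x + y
A

The map is reflection across the y-axis: T(x,y) = (-x, y).
Substitute the transformed coordinates into each option and compare with the original:
(A) y^2  ->  (y)^2 = y^2   [equals y^2: invariant]
(B) x + 2y  ->  (-x) + 2(y) = -x + 2y   [differs from x + 2y: not invariant]
(C) xy  ->  (-x)(y) = -xy   [differs from xy: not invariant]
(D) x + y  ->  (-x) + (y) = -x + y   [differs from x + y: not invariant]

Only option (A), y^2, is unchanged by the transformation.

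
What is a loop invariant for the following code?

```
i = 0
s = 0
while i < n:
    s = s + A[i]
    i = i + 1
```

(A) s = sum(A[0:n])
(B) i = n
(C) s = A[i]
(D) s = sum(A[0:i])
D

A loop invariant must hold before the first iteration and be re-established by every execution of the body.

(D) s = sum(A[0:i]): Initially i = 0 and s = 0 = sum of the empty slice A[0:0]. If s = sum(A[0:i]) holds at the top of an iteration, the body sets s to sum(A[0:i]) + A[i] = sum(A[0:i+1]) and then i to i+1, so s = sum(A[0:i]) holds again. At exit i = n, giving s = sum(A[0:n]).

The other options fail:
(A) s = sum(A[0:n]): false before the loop (s = 0, not the full sum) -- it only becomes true at exit.
(B) i = n: false initially (i = 0); it is the exit condition, not an invariant.
(C) s = A[i]: after the first iteration s = A[0] but i = 1, so s = A[i] compares s with the wrong element (and fails in general).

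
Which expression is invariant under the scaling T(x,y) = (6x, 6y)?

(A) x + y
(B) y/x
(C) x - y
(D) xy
B

Under the uniform scaling T(x,y) = (6x, 6y):
Substitute the transformed coordinates into each option and compare with the original:
(A) x + y  ->  (6x) + (6y) = 6x + 6y   [differs from x + y: not invariant]
(B) y/x  ->  (6y)/(6x) = y/x   [equals y/x: invariant]
(C) x - y  ->  (6x) - (6y) = 6x - 6y   [differs from x - y: not invariant]
(D) xy  ->  (6x)(6y) = 36xy   [differs from xy: not invariant]

Only option (B), y/x, is unchanged by the transformation.
The common factor 6 cancels in a ratio of coordinates, while sums, products and sums of squares pick up factors of 6 or 36.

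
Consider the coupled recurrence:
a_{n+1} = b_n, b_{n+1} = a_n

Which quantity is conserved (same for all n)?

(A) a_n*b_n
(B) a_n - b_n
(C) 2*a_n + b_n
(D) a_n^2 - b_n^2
A

Replace a_n by a_{n+1} = b_n and b_n by b_{n+1} = a_n in each option and simplify:
(A) a_n*b_n  ->  (b_n)*(a_n) = a_n*b_n   [conserved]
(B) a_n - b_n  ->  (b_n) - (a_n) = -a_n + b_n   [not conserved]
(C) 2*a_n + b_n  ->  2*(b_n) + (a_n) = a_n + 2*b_n   [not conserved]
(D) a_n^2 - b_n^2  ->  (b_n)^2 - (a_n)^2 = -a_n^2 + b_n^2   [not conserved]

Only (A) a_n*b_n returns to itself after one step, so it is the conserved quantity.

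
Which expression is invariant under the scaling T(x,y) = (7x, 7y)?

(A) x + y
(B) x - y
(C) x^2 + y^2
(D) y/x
D

Under the uniform scaling T(x,y) = (7x, 7y):
Substitute the transformed coordinates into each option and compare with the original:
(A) x + y  ->  (7x) + (7y) = 7x + 7y   [differs from x + y: not invariant]
(B) x - y  ->  (7x) - (7y) = 7x - 7y   [differs from x - y: not invariant]
(C) x^2 + y^2  ->  (7x)^2 + (7y)^2 = 49x^2 + 49y^2   [differs from x^2 + y^2: not invariant]
(D) y/x  ->  (7y)/(7x) = y/x   [equals y/x: invariant]

Only option (D), y/x, is unchanged by the transformation.
The common factor 7 cancels in a ratio of coordinates, while sums, products and sums of squares pick up factors of 7 or 49.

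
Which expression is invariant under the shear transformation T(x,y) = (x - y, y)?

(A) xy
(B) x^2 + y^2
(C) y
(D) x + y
C

Under the shear T(x,y) = (x - y, y):
Substitute the transformed coordinates into each option and compare with the original:
(A) xy  ->  (x - y)(y) = xy - y^2   [differs from xy: not invariant]
(B) x^2 + y^2  ->  (x - y)^2 + (y)^2 = x^2 - 2xy + 2y^2   [differs from x^2 + y^2: not invariant]
(C) y  ->  (y) = y   [equals y: invariant]
(D) x + y  ->  (x - y) + (y) = x   [differs from x + y: not invariant]

Only option (C), y, is unchanged by the transformation.
A horizontal shear moves points parallel to the x-axis, so the y-coordinate (and any function of y alone) is unchanged.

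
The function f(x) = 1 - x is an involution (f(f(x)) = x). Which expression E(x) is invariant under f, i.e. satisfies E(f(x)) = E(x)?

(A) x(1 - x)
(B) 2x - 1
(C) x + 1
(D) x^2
A

Replace x by f(x) = 1 - x in each option and simplify. As a quick numerical cross-check, also compare E(5) with E(f(5)) = E(-4).

(A) x(1 - x)  ->  (1 - x)(1 - (1 - x)), which simplifies back to x(1 - x); check: E(5) = -20, E(-4) = -20.   [invariant]
(B) 2x - 1  ->  2(1 - x) - 1 = 1 - 2x; check: E(5) = 9 but E(-4) = -9.   [not invariant]
(C) x + 1  ->  (1 - x) + 1 = 2 - x; check: E(5) = 6 but E(-4) = -3.   [not invariant]
(D) x^2  ->  (1 - x)^2 = (x - 1)^2; check: E(5) = 25 but E(-4) = 16.   [not invariant]

Only (A) is unchanged. E is symmetric under swapping x with f(x) = 1 - x, which is exactly what an involution does.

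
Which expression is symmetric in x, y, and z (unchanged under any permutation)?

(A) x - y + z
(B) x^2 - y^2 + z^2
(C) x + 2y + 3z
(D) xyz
D

A symmetric expression is unchanged when the variables are permuted; here the transformation to test is the swap (x, y) -> (y, x).
A symmetric expression must survive every permutation; the single swap x <-> y already eliminates the distractors, and the keyed expression is also unchanged by x <-> z and y <-> z (each variable enters it in exactly the same way).
Substitute the transformed coordinates into each option and compare with the original:
(A) x - y + z  ->  (y) - (x) + z = -x + y + z   [differs from x - y + z: not invariant]
(B) x^2 - y^2 + z^2  ->  (y)^2 - (x)^2 + z^2 = -x^2 + y^2 + z^2   [differs from x^2 - y^2 + z^2: not invariant]
(C) x + 2y + 3z  ->  (y) + 2(x) + 3z = 2x + y + 3z   [differs from x + 2y + 3z: not invariant]
(D) xyz  ->  (y)(x)z = xyz   [equals xyz: invariant]

Only option (D), xyz, is unchanged by the transformation.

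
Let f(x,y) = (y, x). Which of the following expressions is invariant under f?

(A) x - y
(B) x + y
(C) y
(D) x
B

For f(x,y) = (y, x):
After applying f: x' = y, y' = x. So x' + y' = y + x = x + y.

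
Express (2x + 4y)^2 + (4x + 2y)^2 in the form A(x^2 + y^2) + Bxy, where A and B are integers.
20(x^2 + y^2) + 32xy

Expanding: (2x + 4y)^2 = 4x^2 + 16xy + 16y^2
(4x + 2y)^2 = 16x^2 + 16xy + 4y^2
Sum = (4+16)(x^2+y^2) + 32xy = 20(x^2 + y^2) + 32xy
This is symmetric in x and y.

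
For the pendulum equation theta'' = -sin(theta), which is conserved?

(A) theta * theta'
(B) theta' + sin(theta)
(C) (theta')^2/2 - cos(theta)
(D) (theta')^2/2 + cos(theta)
C

A first integral I satisfies dI/dt = 0 along every solution. Differentiate each option and use the equation of motion:
(A) d/dt[theta * theta'] = (theta')^2 + theta theta'' = (theta')^2 - theta sin(theta), not identically 0
(B) d/dt[theta' + sin(theta)] = theta'' + cos(theta) theta' = -sin(theta) + theta' cos(theta), not identically 0
(C) d/dt[(theta')^2/2 - cos(theta)] = theta' theta'' + sin(theta) theta' = theta'(-sin(theta)) + theta' sin(theta) = 0
(D) d/dt[(theta')^2/2 + cos(theta)] = theta' theta'' - sin(theta) theta' = -2 theta' sin(theta), not identically 0

Only (C) has zero time-derivative. This is the total energy: kinetic (theta')^2/2 plus potential -cos(theta).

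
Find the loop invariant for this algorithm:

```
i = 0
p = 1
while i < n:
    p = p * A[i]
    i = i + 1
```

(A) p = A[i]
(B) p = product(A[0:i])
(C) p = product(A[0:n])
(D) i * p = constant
B

A loop invariant must hold before the first iteration and be re-established by every execution of the body.

(B) p = product(A[0:i]): Initially i = 0 and p = 1 = product of the empty slice A[0:0]. If p = product(A[0:i]) holds at the top of an iteration, the body sets p to product(A[0:i]) * A[i] = product(A[0:i+1]) and then i to i+1, so the property is restored. At exit i = n, giving p = product(A[0:n]).

The other options fail:
(A) p = A[i]: after the first iteration p = A[0] but i = 1; in general p is a product of several elements, not a single one.
(C) p = product(A[0:n]): false before the loop (p = 1, not the full product) -- it only becomes true at exit.
(D) i * p = constant: initially i * p = 0, but after one iteration it is 1 * A[0], which is nonzero in general.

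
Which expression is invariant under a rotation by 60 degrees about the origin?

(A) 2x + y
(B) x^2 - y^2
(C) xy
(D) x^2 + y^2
D

A rotation by 60 degrees sends (x, y) to (x/2 - sqrt(3)y/2, sqrt(3)x/2 + y/2).
Substitute the transformed coordinates into each option and compare with the original:
(A) 2x + y  ->  2(x/2 - sqrt(3)y/2) + (sqrt(3)x/2 + y/2) = sqrt(3)x/2 + x - sqrt(3)y + y/2   [differs from 2x + y: not invariant]
(B) x^2 - y^2  ->  (x/2 - sqrt(3)y/2)^2 - (sqrt(3)x/2 + y/2)^2 = -x^2/2 - sqrt(3)xy + y^2/2   [differs from x^2 - y^2: not invariant]
(C) xy  ->  (x/2 - sqrt(3)y/2)(sqrt(3)x/2 + y/2) = sqrt(3)x^2/4 - xy/2 - sqrt(3)y^2/4   [differs from xy: not invariant]
(D) x^2 + y^2  ->  (x/2 - sqrt(3)y/2)^2 + (sqrt(3)x/2 + y/2)^2 = x^2 + y^2   [equals x^2 + y^2: invariant]

Only option (D), x^2 + y^2, is unchanged by the transformation.
Geometrically, x^2 + y^2 is the squared distance from the origin, which every rotation about the origin preserves.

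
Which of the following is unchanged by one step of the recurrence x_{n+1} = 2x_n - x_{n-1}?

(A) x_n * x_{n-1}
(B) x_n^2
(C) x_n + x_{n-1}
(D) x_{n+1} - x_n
D

For the recurrence x_{n+1} = 2x_n - x_{n-1}:

If x_{n+1} = 2x_n - x_{n-1}, then:
x_{n+1} - x_n = x_n - x_{n-1}
The first difference is constant throughout the sequence.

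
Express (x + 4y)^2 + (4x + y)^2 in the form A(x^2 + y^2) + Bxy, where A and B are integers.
17(x^2 + y^2) + 16xy

Expanding: (x + 4y)^2 = x^2 + 8xy + 16y^2
(4x + y)^2 = 16x^2 + 8xy + y^2
Sum = (1+16)(x^2+y^2) + 16xy = 17(x^2 + y^2) + 16xy
This is symmetric in x and y.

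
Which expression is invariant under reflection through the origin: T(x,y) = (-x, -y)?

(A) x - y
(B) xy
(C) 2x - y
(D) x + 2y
B

The map is reflection through the origin: T(x,y) = (-x, -y).
Substitute the transformed coordinates into each option and compare with the original:
(A) x - y  ->  (-x) - (-y) = -x + y   [differs from x - y: not invariant]
(B) xy  ->  (-x)(-y) = xy   [equals xy: invariant]
(C) 2x - y  ->  2(-x) - (-y) = -2x + y   [differs from 2x - y: not invariant]
(D) x + 2y  ->  (-x) + 2(-y) = -x - 2y   [differs from x + 2y: not invariant]

Only option (B), xy, is unchanged by the transformation.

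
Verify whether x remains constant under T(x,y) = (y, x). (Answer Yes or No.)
No

Substitute T(x,y) = (y, x) into the expression and compare with the original.

Original: x
After applying T: (y) = y

This differs from the original x (difference: -x + y), so the expression is NOT invariant.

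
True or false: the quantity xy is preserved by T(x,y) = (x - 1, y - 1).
False

Substitute T(x,y) = (x - 1, y - 1) into the expression and compare with the original.

Original: xy
After applying T: (x - 1)(y - 1) = xy - x - y + 1

This differs from the original xy (difference: -x - y + 1), so the expression is NOT invariant.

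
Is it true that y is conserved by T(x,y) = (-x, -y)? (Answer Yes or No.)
No

Substitute T(x,y) = (-x, -y) into the expression and compare with the original.

Original: y
After applying T: (-y) = -y

This differs from the original y (difference: -2y), so the expression is NOT invariant.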